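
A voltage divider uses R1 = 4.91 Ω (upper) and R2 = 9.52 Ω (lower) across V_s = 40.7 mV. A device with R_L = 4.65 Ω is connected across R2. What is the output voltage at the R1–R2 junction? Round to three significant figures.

V_out ≈ 15.8 mV

The load sits in parallel with R2, giving an effective lower resistance R2' = R2·R_L/(R2+R_L) = 3.124 Ω.
Then V_out = V_s · R2'/(R1 + R2') = 40.7 × 3.124/8.034 = 15.83 mV.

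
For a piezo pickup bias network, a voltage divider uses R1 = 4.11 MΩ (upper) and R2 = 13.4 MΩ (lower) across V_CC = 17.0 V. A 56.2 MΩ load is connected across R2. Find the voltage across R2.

V_out ≈ 12.3 V

The load sits in parallel with R2, giving an effective lower resistance R2' = R2·R_L/(R2+R_L) = 10.82 MΩ.
Now apply the divider: V_out = 17.0 × 0.7247 = 12.32 V.
(Unloaded it would be 13.0 V; the load pulls it down.)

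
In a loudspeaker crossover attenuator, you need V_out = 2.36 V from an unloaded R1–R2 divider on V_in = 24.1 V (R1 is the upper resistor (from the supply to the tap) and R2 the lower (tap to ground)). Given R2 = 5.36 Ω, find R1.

R1 ≈ 49.4 Ω

V_out/V_in = R2/(R1+R2) = 0.09793.
So R1 = R2 · (V_in/V_out − 1) = 5.36 × (24.1/2.36 − 1) = 5.36 × 9.212 = 49.38 Ω.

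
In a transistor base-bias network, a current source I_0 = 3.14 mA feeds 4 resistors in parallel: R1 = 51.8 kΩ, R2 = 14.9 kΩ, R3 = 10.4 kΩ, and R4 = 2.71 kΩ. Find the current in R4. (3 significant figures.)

I ≈ 2.10 mA

Total conductance ΣG = 1/51.8 + 1/14.9 + 1/10.4 + 1/2.71 = 0.5516 (units of 1/kΩ).
Current divider: I(R4) = I_0 · G_k/ΣG = 3.14 × (0.3690/0.5516) = 3.14 × 0.6690 = 2.101 mA.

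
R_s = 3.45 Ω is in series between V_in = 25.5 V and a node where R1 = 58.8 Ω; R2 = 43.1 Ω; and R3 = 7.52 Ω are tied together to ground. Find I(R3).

Combine the parallel branches: R_p = (1/58.8 + 1/43.1 + 1/7.52)⁻¹ = 5.774 Ω.
Node voltage V_A = V_in · R_p/(R_s + R_p) = 25.5 × 0.6260 = 15.96 V.
Branch current I = V_A/R3 = 15.96/7.52 = 2.123 A.
(Equivalently: I_total = 2.764 A, then current-divider fraction G_k/ΣG = 0.7678.)

I ≈ 2.12 A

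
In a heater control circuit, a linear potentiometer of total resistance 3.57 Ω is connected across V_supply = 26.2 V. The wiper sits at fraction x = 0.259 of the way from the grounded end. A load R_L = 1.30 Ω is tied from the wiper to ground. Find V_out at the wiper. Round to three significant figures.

V_out ≈ 4.44 V

The pot divides into 2.645 Ω above the wiper and 0.9246 Ω below.
(x·R_p) ‖ R_L = 0.5403 Ω.
Then V_out = V_supply · 0.5403/(2.645 + 0.5403) = 4.444 V.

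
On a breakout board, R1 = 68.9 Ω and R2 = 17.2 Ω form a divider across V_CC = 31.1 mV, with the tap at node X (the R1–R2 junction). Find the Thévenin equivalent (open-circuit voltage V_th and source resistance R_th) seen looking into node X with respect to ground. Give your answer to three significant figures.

V_th ≈ 6.21 mV, R_th ≈ 13.8 Ω

V_th is the unloaded tap voltage: V_CC · R2/(R1+R2) = 31.1 × 0.1998 = 6.213 mV.
Zeroing V_CC shorts the top of R1 to ground, so R_th = R1 ‖ R2 = 13.76 Ω.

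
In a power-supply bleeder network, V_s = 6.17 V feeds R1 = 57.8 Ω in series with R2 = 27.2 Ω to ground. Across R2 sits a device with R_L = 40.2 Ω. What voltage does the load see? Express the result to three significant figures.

V_out ≈ 1.35 V

R2 ‖ R_L = (27.2 × 40.2)/(27.2 + 40.2) = 16.22 Ω.
Now apply the divider: V_out = 6.17 × 0.2192 = 1.352 V.
(Unloaded it would be 1.97 V; the load pulls it down.)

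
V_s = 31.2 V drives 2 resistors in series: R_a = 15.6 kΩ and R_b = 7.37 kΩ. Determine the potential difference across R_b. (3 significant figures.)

V ≈ 10.0 V

Series total: ΣR = 15.6 + 7.37 = 22.97 kΩ.
Voltage divider: V = V_s · (7.370 / 22.97) = 31.2 × 0.3209 = 10.01 V.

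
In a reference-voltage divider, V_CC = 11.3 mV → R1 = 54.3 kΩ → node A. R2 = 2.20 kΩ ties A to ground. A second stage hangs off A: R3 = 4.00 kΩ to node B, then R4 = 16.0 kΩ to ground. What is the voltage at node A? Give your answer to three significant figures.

The second stage (R3 + R4 = 20.00 kΩ) loads node A in parallel with R2.
R2 ‖ (R3+R4) = 1.982 kΩ.
V_A = 11.3 × 1.982/(54.3 + 1.982) = 0.3979 mV.

V_A ≈ 0.398 mV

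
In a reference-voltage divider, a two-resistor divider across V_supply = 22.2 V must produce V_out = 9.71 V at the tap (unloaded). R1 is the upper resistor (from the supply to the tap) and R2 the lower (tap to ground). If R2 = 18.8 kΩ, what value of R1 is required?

V_out/V_supply = R2/(R1+R2) = 0.4374.
So R1 = R2 · (V_supply/V_out − 1) = 18.8 × (22.2/9.71 − 1) = 18.8 × 1.286 = 24.18 kΩ.

R1 ≈ 24.2 kΩ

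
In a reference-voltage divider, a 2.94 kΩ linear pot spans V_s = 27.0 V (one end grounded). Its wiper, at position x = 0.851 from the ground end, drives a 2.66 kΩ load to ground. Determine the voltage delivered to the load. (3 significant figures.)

Lower segment x·R_p = 2.502 kΩ; upper segment (1−x)·R_p = 0.4381 kΩ.
R_L loads the lower segment: effective lower R = 1.289 kΩ.
V_out = 27.0 × 1.289/(0.4381 + 1.289) = 20.15 V.
(Unloaded: V_out = x·V_s = 23.0 V.)

V_out ≈ 20.2 V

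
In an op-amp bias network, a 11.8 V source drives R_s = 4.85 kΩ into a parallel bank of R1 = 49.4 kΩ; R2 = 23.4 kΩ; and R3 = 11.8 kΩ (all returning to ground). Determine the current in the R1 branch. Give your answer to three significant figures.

Combine the parallel branches: R_p = (1/49.4 + 1/23.4 + 1/11.8)⁻¹ = 6.769 kΩ.
Node voltage V_A = V_CC · R_p/(R_s + R_p) = 11.8 × 0.5826 = 6.875 V.
I(R1) = V_A / R1 = 6.875/49.4 = 0.1392 mA.

I ≈ 0.139 mA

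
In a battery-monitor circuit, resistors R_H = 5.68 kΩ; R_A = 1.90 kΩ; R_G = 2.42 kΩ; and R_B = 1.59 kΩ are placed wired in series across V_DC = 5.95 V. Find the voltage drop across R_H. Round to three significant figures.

Series total: ΣR = 5.68 + 1.90 + 2.42 + 1.59 = 11.59 kΩ.
V = V_DC · R/ΣR = 5.95 × 0.4901 = 2.916 V.

V ≈ 2.92 V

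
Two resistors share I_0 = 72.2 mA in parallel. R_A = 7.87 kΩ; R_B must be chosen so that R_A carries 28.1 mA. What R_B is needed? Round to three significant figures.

Two-branch current divider: I_A = I_0 · R_B/(R_A + R_B).
28.1/72.2 = R_B/(R_A + R_B) → R_B = R_A · (0.3892)/(1 − 0.3892) = 7.87 × 0.6372 = 5.015 kΩ.

R_B ≈ 5.01 kΩ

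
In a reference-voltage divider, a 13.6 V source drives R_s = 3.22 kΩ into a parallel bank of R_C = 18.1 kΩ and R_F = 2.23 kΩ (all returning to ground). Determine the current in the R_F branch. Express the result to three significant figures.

Equivalent of the parallel group: R_p = 1.985 kΩ.
V_A by voltage divider: V_A = 13.6 × 1.985/(3.22 + 1.985) = 5.187 V.
Branch current I = V_A/R_F = 5.187/2.23 = 2.326 mA.

I ≈ 2.33 mA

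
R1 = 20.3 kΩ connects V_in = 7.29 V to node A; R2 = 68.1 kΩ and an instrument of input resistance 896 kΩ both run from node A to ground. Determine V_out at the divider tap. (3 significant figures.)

V_out ≈ 5.52 V

The load sits in parallel with R2, giving an effective lower resistance R2' = R2·R_L/(R2+R_L) = 63.29 kΩ.
Now apply the divider: V_out = 7.29 × 0.7571 = 5.520 V.
(Unloaded it would be 5.62 V; the load pulls it down.)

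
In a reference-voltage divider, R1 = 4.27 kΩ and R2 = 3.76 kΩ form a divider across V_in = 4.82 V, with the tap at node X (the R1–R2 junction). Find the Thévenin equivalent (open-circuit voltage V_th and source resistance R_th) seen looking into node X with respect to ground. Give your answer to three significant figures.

V_th ≈ 2.26 V, R_th ≈ 2.00 kΩ

Open-circuit (no load on X): V_th = V_in · R2/(R1 + R2) = 4.82 × 3.76/(4.270 + 3.76) = 2.257 V.
With V_in suppressed (replaced by a short), R_th = R1 ‖ R2 = (4.270 × 3.76)/(4.270 + 3.76) = 1.999 kΩ.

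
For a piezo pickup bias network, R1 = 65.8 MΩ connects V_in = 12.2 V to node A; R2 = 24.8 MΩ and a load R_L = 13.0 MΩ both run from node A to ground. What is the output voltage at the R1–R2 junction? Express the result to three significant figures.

The load sits in parallel with R2, giving an effective lower resistance R2' = R2·R_L/(R2+R_L) = 8.529 MΩ.
Voltage divider with the loaded lower leg: V_out = 12.2 × 8.529/(65.8 + 8.529) = 12.2 × 0.1147 = 1.400 V.
(Unloaded it would be 3.34 V; the load pulls it down.)

V_out ≈ 1.40 V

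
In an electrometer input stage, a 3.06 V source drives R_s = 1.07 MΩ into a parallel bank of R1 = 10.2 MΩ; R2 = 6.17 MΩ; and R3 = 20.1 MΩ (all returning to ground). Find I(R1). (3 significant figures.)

Combine the parallel branches: R_p = (1/10.2 + 1/6.17 + 1/20.1)⁻¹ = 3.227 MΩ.
V_A = 3.06 × 3.227/4.297 = 2.298 V.
I(R1) = V_A / R1 = 2.298/10.2 = 0.2253 µA.
(Check via current divider: I_total = 0.7121 µA; share G_k/ΣG = 0.3164 → same result.)

I ≈ 0.225 µA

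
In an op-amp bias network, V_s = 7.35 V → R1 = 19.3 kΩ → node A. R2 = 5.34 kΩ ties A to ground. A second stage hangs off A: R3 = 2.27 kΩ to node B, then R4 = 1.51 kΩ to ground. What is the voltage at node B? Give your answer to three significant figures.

Node A sees R2 in parallel with the series input of stage 2, R3 + R4 = 3.780 kΩ.
R2 ‖ (R3+R4) = 2.213 kΩ.
So V_A = 7.35 × 0.1029 = 0.7562 V.
Then the unloaded second divider: V_B = V_A × R4/(R3+R4) = 0.7562 × 0.3995 = 0.3021 V.

V_B ≈ 0.302 V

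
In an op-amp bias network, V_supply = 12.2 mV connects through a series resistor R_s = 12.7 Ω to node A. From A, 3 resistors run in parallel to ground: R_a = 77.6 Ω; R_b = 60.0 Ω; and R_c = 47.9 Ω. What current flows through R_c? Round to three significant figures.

Equivalent of the parallel group: R_p = 19.83 Ω.
Node voltage V_A = V_supply · R_p/(R_s + R_p) = 12.2 × 0.6096 = 7.437 mV.
Branch current I = V_A/R_c = 7.437/47.9 = 0.1553 mA.

I ≈ 0.155 mA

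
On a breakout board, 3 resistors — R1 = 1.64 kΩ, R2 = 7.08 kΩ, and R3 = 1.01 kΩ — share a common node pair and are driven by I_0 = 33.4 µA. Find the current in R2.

I ≈ 2.71 µA

Conductances: ΣG = 1/1.64 + 1/7.08 + 1/1.01 = 1.741 (1/kΩ).
R2 takes the fraction G_k/ΣG = 0.1412/1.741 = 0.08112, so I = 33.4 × 0.08112 = 2.710 µA.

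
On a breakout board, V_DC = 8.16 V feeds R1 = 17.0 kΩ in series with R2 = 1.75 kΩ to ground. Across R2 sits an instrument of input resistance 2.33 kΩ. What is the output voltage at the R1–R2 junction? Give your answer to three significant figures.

V_out ≈ 0.453 V

The load sits in parallel with R2, giving an effective lower resistance R2' = R2·R_L/(R2+R_L) = 0.9994 kΩ.
Now apply the divider: V_out = 8.16 × 0.05552 = 0.4531 V.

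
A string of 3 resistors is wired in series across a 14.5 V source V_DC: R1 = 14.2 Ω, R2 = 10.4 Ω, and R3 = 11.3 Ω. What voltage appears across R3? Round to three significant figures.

Series total: ΣR = 14.2 + 10.4 + 11.3 = 35.90 Ω.
Voltage divider: V = V_DC · (11.30 / 35.90) = 14.5 × 0.3148 = 4.564 V.

V ≈ 4.56 V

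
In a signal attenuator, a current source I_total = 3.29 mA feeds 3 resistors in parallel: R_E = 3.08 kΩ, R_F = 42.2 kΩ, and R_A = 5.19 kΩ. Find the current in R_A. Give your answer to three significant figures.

ΣG = 1/3.08 + 1/42.2 + 1/5.19 = 0.5411.
Current divider: I(R_A) = I_total · G_k/ΣG = 3.29 × (0.1927/0.5411) = 3.29 × 0.3561 = 1.172 mA.

I ≈ 1.17 mA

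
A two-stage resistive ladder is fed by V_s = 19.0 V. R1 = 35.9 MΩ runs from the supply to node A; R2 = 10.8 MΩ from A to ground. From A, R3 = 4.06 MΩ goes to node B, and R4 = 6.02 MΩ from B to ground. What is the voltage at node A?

Looking into the second stage from A: R3 + R4 = 10.08 MΩ appears in parallel with R2.
R2 ‖ (R3+R4) = 5.214 MΩ.
So V_A = 19.0 × 0.1268 = 2.409 V.

V_A ≈ 2.41 V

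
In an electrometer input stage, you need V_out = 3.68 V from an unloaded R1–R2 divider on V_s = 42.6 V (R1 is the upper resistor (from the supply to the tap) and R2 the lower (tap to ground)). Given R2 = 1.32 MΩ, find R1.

R1 ≈ 14.0 MΩ

V_out/V_s = R2/(R1+R2) = 0.08638.
So R1 = R2 · (V_s/V_out − 1) = 1.32 × (42.6/3.68 − 1) = 1.32 × 10.58 = 13.96 MΩ.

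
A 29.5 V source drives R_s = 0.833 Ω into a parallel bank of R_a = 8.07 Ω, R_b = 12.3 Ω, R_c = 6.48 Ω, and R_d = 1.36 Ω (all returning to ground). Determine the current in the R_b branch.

I ≈ 1.25 A

Parallel bank: R_p = 1/(1/8.07 + 1/12.3 + 1/6.48 + 1/1.36) = 0.9134 Ω.
Node voltage V_A = V_DC · R_p/(R_s + R_p) = 29.5 × 0.5230 = 15.43 V.
I(R_b) = V_A / R_b = 15.43/12.3 = 1.254 A.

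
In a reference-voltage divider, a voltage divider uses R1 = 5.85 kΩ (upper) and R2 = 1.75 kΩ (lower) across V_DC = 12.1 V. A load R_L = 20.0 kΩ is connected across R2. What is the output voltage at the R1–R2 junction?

V_out ≈ 2.61 V

First combine the lower leg with the load: R2 ‖ R_L = 1.609 kΩ.
Then V_out = V_DC · R2'/(R1 + R2') = 12.1 × 1.609/7.459 = 2.610 V.
(Unloaded it would be 2.79 V; the load pulls it down.)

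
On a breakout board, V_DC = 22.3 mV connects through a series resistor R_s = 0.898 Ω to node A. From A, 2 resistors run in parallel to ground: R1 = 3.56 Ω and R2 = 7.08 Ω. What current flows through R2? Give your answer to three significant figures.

I ≈ 2.28 mA

Equivalent of the parallel group: R_p = 2.369 Ω.
V_A = 22.3 × 2.369/3.267 = 16.17 mV.
I(R2) = V_A / R2 = 16.17/7.08 = 2.284 mA.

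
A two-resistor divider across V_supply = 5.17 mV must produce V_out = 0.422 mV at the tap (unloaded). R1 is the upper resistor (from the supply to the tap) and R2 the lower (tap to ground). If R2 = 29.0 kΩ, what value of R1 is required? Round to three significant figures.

R1 ≈ 326 kΩ

The divider ratio is R2/(R1+R2) = 0.422/5.17 = 0.08162.
So R1 = R2 · (V_supply/V_out − 1) = 29.0 × (5.17/0.422 − 1) = 29.0 × 11.25 = 326.3 kΩ.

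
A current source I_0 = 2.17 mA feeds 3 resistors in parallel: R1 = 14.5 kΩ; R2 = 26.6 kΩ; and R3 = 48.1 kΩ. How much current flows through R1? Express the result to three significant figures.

Conductances: ΣG = 1/14.5 + 1/26.6 + 1/48.1 = 0.1273 (1/kΩ).
By the current-divider rule, I = I_0 · G_k/ΣG = 2.17 × 0.5415 = 1.175 mA.

I ≈ 1.18 mA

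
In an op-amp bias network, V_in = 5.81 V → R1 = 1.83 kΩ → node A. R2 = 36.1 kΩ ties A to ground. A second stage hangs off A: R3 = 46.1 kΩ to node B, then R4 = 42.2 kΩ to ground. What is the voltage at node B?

The second stage (R3 + R4 = 88.30 kΩ) loads node A in parallel with R2.
Effective lower resistance at A: R2 ‖ 88.30 = 25.62 kΩ.
First divider: V_A = V_in · 25.62/(1.83 + 25.62) = 5.423 V.
Stage 2 is unloaded, so V_B = V_A · R4/(R3+R4) = 5.423 × 42.2/88.30 = 2.592 V.

V_B ≈ 2.59 V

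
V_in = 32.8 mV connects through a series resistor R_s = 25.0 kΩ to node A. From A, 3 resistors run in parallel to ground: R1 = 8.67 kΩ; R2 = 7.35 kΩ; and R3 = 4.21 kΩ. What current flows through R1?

Combine the parallel branches: R_p = (1/8.67 + 1/7.35 + 1/4.21)⁻¹ = 2.045 kΩ.
Node voltage V_A = V_in · R_p/(R_s + R_p) = 32.8 × 0.07563 = 2.481 mV.
Branch current I = V_A/R1 = 2.481/8.67 = 0.2861 µA.

I ≈ 0.286 µA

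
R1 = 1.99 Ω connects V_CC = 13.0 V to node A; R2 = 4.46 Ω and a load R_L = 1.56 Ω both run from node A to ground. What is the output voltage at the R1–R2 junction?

V_out ≈ 4.78 V

First combine the lower leg with the load: R2 ‖ R_L = 1.156 Ω.
Then V_out = V_CC · R2'/(R1 + R2') = 13.0 × 1.156/3.146 = 4.776 V.
(Unloaded it would be 8.99 V; the load pulls it down.)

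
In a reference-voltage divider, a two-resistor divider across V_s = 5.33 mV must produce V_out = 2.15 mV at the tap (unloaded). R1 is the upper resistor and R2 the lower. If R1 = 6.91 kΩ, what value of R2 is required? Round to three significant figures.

R2 ≈ 4.67 kΩ

The divider ratio is R2/(R1+R2) = 2.15/5.33 = 0.4034.
R2 = R1 · 0.4034/(1 − 0.4034) = 4.672 kΩ.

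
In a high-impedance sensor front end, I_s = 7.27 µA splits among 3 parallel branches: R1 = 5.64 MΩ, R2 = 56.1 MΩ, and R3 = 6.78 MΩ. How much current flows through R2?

ΣG = 1/5.64 + 1/56.1 + 1/6.78 = 0.3426.
By the current-divider rule, I = I_s · G_k/ΣG = 7.27 × 0.05203 = 0.3782 µA.

I ≈ 0.378 µA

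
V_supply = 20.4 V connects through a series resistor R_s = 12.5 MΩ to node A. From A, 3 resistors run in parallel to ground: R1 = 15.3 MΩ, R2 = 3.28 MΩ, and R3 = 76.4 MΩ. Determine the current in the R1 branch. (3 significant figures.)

Equivalent of the parallel group: R_p = 2.609 MΩ.
V_A by voltage divider: V_A = 20.4 × 2.609/(12.5 + 2.609) = 3.522 V.
Branch current I = V_A/R1 = 3.522/15.3 = 0.2302 µA.
(Equivalently: I_total = 1.350 µA, then current-divider fraction G_k/ΣG = 0.1705.)

I ≈ 0.230 µA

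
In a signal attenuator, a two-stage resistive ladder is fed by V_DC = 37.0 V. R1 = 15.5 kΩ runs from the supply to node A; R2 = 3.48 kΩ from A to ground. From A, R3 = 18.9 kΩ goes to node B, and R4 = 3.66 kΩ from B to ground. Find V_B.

V_B ≈ 0.977 V

Looking into the second stage from A: R3 + R4 = 22.56 kΩ appears in parallel with R2.
R2 ‖ (R3+R4) = 3.015 kΩ.
V_A = 37.0 × 3.015/(15.5 + 3.015) = 6.025 V.
Stage 2 is unloaded, so V_B = V_A · R4/(R3+R4) = 6.025 × 3.66/22.56 = 0.9775 V.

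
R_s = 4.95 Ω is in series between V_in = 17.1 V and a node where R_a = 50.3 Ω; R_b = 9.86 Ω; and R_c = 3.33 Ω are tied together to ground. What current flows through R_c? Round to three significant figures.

Combine the parallel branches: R_p = (1/50.3 + 1/9.86 + 1/3.33)⁻¹ = 2.372 Ω.
Node voltage V_A = V_in · R_p/(R_s + R_p) = 17.1 × 0.3239 = 5.539 V.
Branch current I = V_A/R_c = 5.539/3.33 = 1.664 A.

I ≈ 1.66 A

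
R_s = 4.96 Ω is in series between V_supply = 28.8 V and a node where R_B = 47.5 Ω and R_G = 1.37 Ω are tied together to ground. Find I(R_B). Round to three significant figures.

I ≈ 0.128 A

Parallel bank: R_p = 1/(1/47.5 + 1/1.37) = 1.332 Ω.
V_A = 28.8 × 1.332/6.292 = 6.095 V.
I(R_B) = V_A / R_B = 6.095/47.5 = 0.1283 A.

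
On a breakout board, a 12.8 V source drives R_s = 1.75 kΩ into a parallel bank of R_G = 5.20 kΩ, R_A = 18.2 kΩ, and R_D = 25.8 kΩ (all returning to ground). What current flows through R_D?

Equivalent of the parallel group: R_p = 3.496 kΩ.
V_A = 12.8 × 3.496/5.246 = 8.530 V.
Branch current I = V_A/R_D = 8.530/25.8 = 0.3306 mA.

I ≈ 0.331 mA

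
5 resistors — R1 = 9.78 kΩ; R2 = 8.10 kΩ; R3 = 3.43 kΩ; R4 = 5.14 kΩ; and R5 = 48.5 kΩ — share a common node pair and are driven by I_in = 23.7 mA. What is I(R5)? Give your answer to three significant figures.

I ≈ 0.667 mA

Total conductance ΣG = 1/9.78 + 1/8.10 + 1/3.43 + 1/5.14 + 1/48.5 = 0.7324 (units of 1/kΩ).
By the current-divider rule, I = I_in · G_k/ΣG = 23.7 × 0.02815 = 0.6672 mA.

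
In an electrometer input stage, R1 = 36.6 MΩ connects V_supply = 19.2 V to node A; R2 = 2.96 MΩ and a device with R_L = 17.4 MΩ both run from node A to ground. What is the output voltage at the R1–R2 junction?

V_out ≈ 1.24 V

The load sits in parallel with R2, giving an effective lower resistance R2' = R2·R_L/(R2+R_L) = 2.530 MΩ.
Voltage divider with the loaded lower leg: V_out = 19.2 × 2.530/(36.6 + 2.530) = 19.2 × 0.06465 = 1.241 V.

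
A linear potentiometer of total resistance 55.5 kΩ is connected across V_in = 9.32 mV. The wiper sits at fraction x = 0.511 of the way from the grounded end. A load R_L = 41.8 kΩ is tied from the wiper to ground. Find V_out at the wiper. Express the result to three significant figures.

V_out ≈ 3.58 mV

Split the track: R_lower = x·R_p = 28.36 kΩ, R_upper = (1−x)·R_p = 27.14 kΩ.
(x·R_p) ‖ R_L = 16.90 kΩ.
Loaded-divider output: V_out = 9.32 × 0.3837 = 3.576 mV.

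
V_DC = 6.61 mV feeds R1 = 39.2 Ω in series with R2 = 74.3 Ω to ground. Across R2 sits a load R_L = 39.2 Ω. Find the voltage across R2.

The load sits in parallel with R2, giving an effective lower resistance R2' = R2·R_L/(R2+R_L) = 25.66 Ω.
Voltage divider with the loaded lower leg: V_out = 6.61 × 25.66/(39.2 + 25.66) = 6.61 × 0.3956 = 2.615 mV.
(Unloaded it would be 4.33 mV; the load pulls it down.)

V_out ≈ 2.62 mV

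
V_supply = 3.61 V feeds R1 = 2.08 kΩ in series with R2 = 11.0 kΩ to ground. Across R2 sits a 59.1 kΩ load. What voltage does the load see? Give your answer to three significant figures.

R2 ‖ R_L = (11.0 × 59.1)/(11.0 + 59.1) = 9.274 kΩ.
Voltage divider with the loaded lower leg: V_out = 3.61 × 9.274/(2.08 + 9.274) = 3.61 × 0.8168 = 2.949 V.

V_out ≈ 2.95 V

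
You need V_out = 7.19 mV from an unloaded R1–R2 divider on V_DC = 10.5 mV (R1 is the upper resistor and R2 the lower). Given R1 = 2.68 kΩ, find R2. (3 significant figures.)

Required fraction k = V_out/V_DC = 0.6848.
R2 = R1 · 0.6848/(1 − 0.6848) = 5.822 kΩ.

R2 ≈ 5.82 kΩ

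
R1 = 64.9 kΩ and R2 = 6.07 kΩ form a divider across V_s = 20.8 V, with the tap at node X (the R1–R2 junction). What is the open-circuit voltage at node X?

V_th is the unloaded tap voltage: V_s · R2/(R1+R2) = 20.8 × 0.08553 = 1.779 V.

V_th ≈ 1.78 V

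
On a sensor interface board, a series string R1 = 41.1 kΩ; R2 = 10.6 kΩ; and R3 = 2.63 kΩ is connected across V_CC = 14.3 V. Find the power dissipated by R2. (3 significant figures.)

ΣR = 54.33 kΩ → I = 14.3/54.33 = 0.2632 mA.
V(R2) = I·R = 2.790 V; P = V·I = 2.790 × 0.2632 = 0.7343 mW.

P ≈ 0.734 mW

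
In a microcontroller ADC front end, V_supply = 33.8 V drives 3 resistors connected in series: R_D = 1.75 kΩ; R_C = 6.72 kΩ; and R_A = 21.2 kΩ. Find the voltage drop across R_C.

V ≈ 7.66 V

Total series resistance ΣR = 1.75 + 6.72 + 21.2 = 29.67 kΩ.
Voltage divider: V = V_supply · (6.720 / 29.67) = 33.8 × 0.2265 = 7.655 V.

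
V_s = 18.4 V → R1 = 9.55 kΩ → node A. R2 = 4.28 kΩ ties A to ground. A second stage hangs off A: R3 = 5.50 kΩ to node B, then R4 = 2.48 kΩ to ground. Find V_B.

The second stage (R3 + R4 = 7.980 kΩ) loads node A in parallel with R2.
R2 ‖ (R3+R4) = 2.786 kΩ.
First divider: V_A = V_s · 2.786/(9.55 + 2.786) = 4.155 V.
V_B = V_A × 0.3108 = 1.291 V.

V_B ≈ 1.29 V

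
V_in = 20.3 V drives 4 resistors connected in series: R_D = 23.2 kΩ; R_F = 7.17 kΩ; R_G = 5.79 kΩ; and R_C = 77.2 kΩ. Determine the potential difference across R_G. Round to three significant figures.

ΣR = 23.2 + 7.17 + 5.79 + 77.2 = 113.4 kΩ.
V = V_in · R/ΣR = 20.3 × 0.05108 = 1.037 V.

V ≈ 1.04 V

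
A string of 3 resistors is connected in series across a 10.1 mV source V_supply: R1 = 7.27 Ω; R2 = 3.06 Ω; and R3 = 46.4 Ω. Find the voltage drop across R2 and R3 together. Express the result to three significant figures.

Total series resistance ΣR = 7.27 + 3.06 + 46.4 = 56.73 Ω.
R_{R2..R3} = 3.06 + 46.4 = 49.46 Ω.
Voltage divider: V = V_supply · (49.46 / 56.73) = 10.1 × 0.8718 = 8.806 mV.

V ≈ 8.81 mV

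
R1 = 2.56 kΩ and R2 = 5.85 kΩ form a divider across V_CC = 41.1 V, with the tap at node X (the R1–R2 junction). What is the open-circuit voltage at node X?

V_th is the unloaded tap voltage: V_CC · R2/(R1+R2) = 41.1 × 0.6956 = 28.59 V.

V_th ≈ 28.6 V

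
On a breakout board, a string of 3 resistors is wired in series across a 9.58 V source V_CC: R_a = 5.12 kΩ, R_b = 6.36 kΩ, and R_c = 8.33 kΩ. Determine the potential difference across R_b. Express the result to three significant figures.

V ≈ 3.08 V

Total series resistance ΣR = 5.12 + 6.36 + 8.33 = 19.81 kΩ.
V = V_CC · R/ΣR = 9.58 × 0.3210 = 3.076 V.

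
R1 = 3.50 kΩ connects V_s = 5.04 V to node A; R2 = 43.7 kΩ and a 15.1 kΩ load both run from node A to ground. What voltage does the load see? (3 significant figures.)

V_out ≈ 3.84 V

The load sits in parallel with R2, giving an effective lower resistance R2' = R2·R_L/(R2+R_L) = 11.22 kΩ.
Voltage divider with the loaded lower leg: V_out = 5.04 × 11.22/(3.50 + 11.22) = 5.04 × 0.7623 = 3.842 V.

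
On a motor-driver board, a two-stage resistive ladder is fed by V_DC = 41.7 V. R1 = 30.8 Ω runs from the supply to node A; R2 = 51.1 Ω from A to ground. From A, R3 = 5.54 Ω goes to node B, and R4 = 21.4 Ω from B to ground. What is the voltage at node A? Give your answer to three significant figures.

Looking into the second stage from A: R3 + R4 = 26.94 Ω appears in parallel with R2.
Effective lower resistance at A: R2 ‖ 26.94 = 17.64 Ω.
V_A = 41.7 × 17.64/(30.8 + 17.64) = 15.19 V.

V_A ≈ 15.2 V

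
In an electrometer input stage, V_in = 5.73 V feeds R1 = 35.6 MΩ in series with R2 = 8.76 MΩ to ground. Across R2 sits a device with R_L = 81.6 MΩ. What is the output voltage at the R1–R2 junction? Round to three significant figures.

R2 ‖ R_L = (8.76 × 81.6)/(8.76 + 81.6) = 7.911 MΩ.
Voltage divider with the loaded lower leg: V_out = 5.73 × 7.911/(35.6 + 7.911) = 5.73 × 0.1818 = 1.042 V.

V_out ≈ 1.04 V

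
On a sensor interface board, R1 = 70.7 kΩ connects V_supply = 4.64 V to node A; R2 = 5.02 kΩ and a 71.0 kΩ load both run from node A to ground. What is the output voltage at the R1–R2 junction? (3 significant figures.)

The load sits in parallel with R2, giving an effective lower resistance R2' = R2·R_L/(R2+R_L) = 4.689 kΩ.
Voltage divider with the loaded lower leg: V_out = 4.64 × 4.689/(70.7 + 4.689) = 4.64 × 0.06219 = 0.2886 V.
(Unloaded it would be 0.308 V; the load pulls it down.)

V_out ≈ 0.289 V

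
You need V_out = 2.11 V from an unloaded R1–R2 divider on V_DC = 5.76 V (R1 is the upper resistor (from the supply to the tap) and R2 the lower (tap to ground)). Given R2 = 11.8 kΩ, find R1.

V_out/V_DC = R2/(R1+R2) = 0.3663.
So R1 = R2 · (V_DC/V_out − 1) = 11.8 × (5.76/2.11 − 1) = 11.8 × 1.730 = 20.41 kΩ.

R1 ≈ 20.4 kΩ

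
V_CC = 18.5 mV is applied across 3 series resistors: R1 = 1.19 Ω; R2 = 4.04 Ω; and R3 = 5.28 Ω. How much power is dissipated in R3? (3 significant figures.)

P ≈ 16.4 µW

Series current I = V_CC/ΣR = 18.5/10.51 = 1.760 mA.
P = I²R = 3.098 × 5.28 = 16.36 µW.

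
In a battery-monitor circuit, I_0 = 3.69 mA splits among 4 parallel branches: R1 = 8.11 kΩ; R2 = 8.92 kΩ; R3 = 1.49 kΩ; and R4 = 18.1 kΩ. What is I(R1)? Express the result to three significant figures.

Conductances: ΣG = 1/8.11 + 1/8.92 + 1/1.49 + 1/18.1 = 0.9618 (1/kΩ).
Current divider: I(R1) = I_0 · G_k/ΣG = 3.69 × (0.1233/0.9618) = 3.69 × 0.1282 = 0.4731 mA.

I ≈ 0.473 mA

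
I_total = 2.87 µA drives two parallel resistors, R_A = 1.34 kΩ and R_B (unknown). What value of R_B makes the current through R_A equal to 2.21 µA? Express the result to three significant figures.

R_B ≈ 4.49 kΩ

Two-branch current divider: I_A = I_total · R_B/(R_A + R_B).
2.21/2.87 = R_B/(R_A + R_B) → R_B = R_A · (0.7700)/(1 − 0.7700) = 1.34 × 3.348 = 4.487 kΩ.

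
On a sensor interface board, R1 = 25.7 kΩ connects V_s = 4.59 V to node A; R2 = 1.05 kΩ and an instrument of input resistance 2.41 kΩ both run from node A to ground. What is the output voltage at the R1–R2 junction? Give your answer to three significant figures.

The load sits in parallel with R2, giving an effective lower resistance R2' = R2·R_L/(R2+R_L) = 0.7314 kΩ.
Voltage divider with the loaded lower leg: V_out = 4.59 × 0.7314/(25.7 + 0.7314) = 4.59 × 0.02767 = 0.1270 V.
(Unloaded it would be 0.180 V; the load pulls it down.)

V_out ≈ 0.127 V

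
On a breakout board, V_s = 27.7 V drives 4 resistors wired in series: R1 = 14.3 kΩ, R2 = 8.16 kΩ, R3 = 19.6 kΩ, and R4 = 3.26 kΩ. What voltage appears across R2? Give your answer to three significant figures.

ΣR = 14.3 + 8.16 + 19.6 + 3.26 = 45.32 kΩ.
V = V_s · R/ΣR = 27.7 × 0.1801 = 4.987 V.

V ≈ 4.99 V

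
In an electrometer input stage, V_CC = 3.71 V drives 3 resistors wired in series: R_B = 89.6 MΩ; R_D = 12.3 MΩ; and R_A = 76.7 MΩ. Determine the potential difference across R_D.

Series total: ΣR = 89.6 + 12.3 + 76.7 = 178.6 MΩ.
V = V_CC · R/ΣR = 3.71 × 0.06887 = 0.2555 V.

V ≈ 0.256 V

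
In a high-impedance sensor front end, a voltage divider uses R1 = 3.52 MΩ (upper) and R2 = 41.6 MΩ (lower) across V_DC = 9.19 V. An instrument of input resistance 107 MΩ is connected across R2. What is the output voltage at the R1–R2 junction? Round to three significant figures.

V_out ≈ 8.22 V

First combine the lower leg with the load: R2 ‖ R_L = 29.95 MΩ.
Then V_out = V_DC · R2'/(R1 + R2') = 9.19 × 29.95/33.47 = 8.224 V.
(Unloaded it would be 8.47 V; the load pulls it down.)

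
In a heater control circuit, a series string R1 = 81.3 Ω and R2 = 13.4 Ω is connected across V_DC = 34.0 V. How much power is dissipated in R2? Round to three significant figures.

P ≈ 1.73 W

ΣR = 94.70 Ω → I = 34.0/94.70 = 0.3590 A.
P = I²R = 0.1289 × 13.4 = 1.727 W.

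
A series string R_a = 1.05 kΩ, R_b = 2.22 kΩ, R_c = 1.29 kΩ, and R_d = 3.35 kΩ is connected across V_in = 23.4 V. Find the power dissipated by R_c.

The common current is I = 23.4/7.910 = 2.958 mA.
P = I²R = 8.751 × 1.29 = 11.29 mW.

P ≈ 11.3 mW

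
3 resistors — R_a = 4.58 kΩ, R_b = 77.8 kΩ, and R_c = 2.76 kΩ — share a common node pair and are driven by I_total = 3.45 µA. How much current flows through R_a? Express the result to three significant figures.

ΣG = 1/4.58 + 1/77.8 + 1/2.76 = 0.5935.
Current divider: I(R_a) = I_total · G_k/ΣG = 3.45 × (0.2183/0.5935) = 3.45 × 0.3679 = 1.269 µA.

I ≈ 1.27 µA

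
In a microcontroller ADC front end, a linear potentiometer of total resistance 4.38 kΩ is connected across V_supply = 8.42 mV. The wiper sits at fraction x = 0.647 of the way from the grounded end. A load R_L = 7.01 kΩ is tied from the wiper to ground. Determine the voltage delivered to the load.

Lower segment x·R_p = 2.834 kΩ; upper segment (1−x)·R_p = 1.546 kΩ.
R_L loads the lower segment: effective lower R = 2.018 kΩ.
Loaded-divider output: V_out = 8.42 × 0.5662 = 4.767 mV.

V_out ≈ 4.77 mV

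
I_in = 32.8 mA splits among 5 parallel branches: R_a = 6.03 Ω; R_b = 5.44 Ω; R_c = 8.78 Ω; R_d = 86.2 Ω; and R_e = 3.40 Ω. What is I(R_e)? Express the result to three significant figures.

Conductances: ΣG = 1/6.03 + 1/5.44 + 1/8.78 + 1/86.2 + 1/3.40 = 0.7693 (1/Ω).
By the current-divider rule, I = I_in · G_k/ΣG = 32.8 × 0.3823 = 12.54 mA.

I ≈ 12.5 mA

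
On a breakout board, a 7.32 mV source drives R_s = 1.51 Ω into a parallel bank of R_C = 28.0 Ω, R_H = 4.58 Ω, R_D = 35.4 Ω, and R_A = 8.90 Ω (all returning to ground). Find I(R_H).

Combine the parallel branches: R_p = (1/28.0 + 1/4.58 + 1/35.4 + 1/8.90)⁻¹ = 2.534 Ω.
Node voltage V_A = V_CC · R_p/(R_s + R_p) = 7.32 × 0.6266 = 4.587 mV.
I(R_H) = V_A / R_H = 4.587/4.58 = 1.001 mA.

I ≈ 1.00 mA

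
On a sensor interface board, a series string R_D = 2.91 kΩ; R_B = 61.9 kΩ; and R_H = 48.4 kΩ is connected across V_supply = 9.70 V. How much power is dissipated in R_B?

The common current is I = 9.70/113.2 = 0.08568 mA.
P = I²R = 0.007341 × 61.9 = 0.4544 mW.

P ≈ 0.454 mW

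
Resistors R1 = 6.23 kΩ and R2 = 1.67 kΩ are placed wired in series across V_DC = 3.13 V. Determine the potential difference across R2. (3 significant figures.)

ΣR = 6.23 + 1.67 = 7.900 kΩ.
By the voltage-divider rule, V = 3.13 × 1.670/7.900 = 0.6617 V.

V ≈ 0.662 V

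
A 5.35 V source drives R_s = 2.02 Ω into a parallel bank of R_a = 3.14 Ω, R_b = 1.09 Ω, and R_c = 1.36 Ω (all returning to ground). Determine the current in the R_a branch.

Equivalent of the parallel group: R_p = 0.5073 Ω.
V_A by voltage divider: V_A = 5.35 × 0.5073/(2.02 + 0.5073) = 1.074 V.
Branch current I = V_A/R_a = 1.074/3.14 = 0.3420 A.

I ≈ 0.342 A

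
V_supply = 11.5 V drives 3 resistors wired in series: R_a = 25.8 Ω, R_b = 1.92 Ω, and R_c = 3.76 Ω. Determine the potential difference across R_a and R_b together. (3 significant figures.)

V ≈ 10.1 V

Total series resistance ΣR = 25.8 + 1.92 + 3.76 = 31.48 Ω.
R_{R_a..R_b} = 25.8 + 1.92 = 27.72 Ω.
V = V_supply · R/ΣR = 11.5 × 0.8806 = 10.13 V.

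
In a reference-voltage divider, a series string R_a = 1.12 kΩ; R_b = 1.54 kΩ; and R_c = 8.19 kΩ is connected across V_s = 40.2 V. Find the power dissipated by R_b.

P ≈ 21.1 mW

The common current is I = 40.2/10.85 = 3.705 mA.
V(R_b) = I·R = 5.706 V; P = V·I = 5.706 × 3.705 = 21.14 mW.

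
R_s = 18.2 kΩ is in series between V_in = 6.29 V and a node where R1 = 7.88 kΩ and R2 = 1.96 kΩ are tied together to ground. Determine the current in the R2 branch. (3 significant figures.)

Combine the parallel branches: R_p = (1/7.88 + 1/1.96)⁻¹ = 1.570 kΩ.
V_A = 6.29 × 1.570/19.77 = 0.4994 V.
Branch current I = V_A/R2 = 0.4994/1.96 = 0.2548 mA.
(Equivalently: I_total = 0.3182 mA, then current-divider fraction G_k/ΣG = 0.8008.)

I ≈ 0.255 mA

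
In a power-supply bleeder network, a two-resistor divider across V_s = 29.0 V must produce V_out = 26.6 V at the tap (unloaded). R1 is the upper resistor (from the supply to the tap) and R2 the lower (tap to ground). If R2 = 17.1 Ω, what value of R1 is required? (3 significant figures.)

R1 ≈ 1.54 Ω

The divider ratio is R2/(R1+R2) = 26.6/29.0 = 0.9172.
R1 = R2·(1/k − 1) = 17.1 × 0.09023 = 1.543 Ω.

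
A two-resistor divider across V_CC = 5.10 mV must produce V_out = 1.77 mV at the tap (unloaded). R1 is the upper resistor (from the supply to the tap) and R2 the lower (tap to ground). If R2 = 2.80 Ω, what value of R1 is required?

R1 ≈ 5.27 Ω

V_out/V_CC = R2/(R1+R2) = 0.3471.
Rearranging, R1 = R2·(1−k)/k = 2.80 × 1.881 = 5.268 Ω.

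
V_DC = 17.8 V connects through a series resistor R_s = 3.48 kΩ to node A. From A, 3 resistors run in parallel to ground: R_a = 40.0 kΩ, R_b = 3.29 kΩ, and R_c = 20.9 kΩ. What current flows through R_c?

I ≈ 0.368 mA

Combine the parallel branches: R_p = (1/40.0 + 1/3.29 + 1/20.9)⁻¹ = 2.654 kΩ.
Node voltage V_A = V_DC · R_p/(R_s + R_p) = 17.8 × 0.4327 = 7.701 V.
I(R_c) = V_A / R_c = 7.701/20.9 = 0.3685 mA.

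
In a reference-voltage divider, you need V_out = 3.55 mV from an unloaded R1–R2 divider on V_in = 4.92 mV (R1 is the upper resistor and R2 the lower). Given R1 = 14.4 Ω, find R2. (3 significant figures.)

R2 ≈ 37.3 Ω

Required fraction k = V_out/V_in = 0.7215.
So R2 = R1 · V_out/(V_in − V_out) = 14.4 × 3.55/(4.92 − 3.55) = 14.4 × 2.591 = 37.31 Ω.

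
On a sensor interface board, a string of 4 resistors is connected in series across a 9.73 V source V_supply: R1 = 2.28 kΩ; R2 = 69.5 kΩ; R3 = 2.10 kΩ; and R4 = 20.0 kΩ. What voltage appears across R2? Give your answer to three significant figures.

ΣR = 2.28 + 69.5 + 2.10 + 20.0 = 93.88 kΩ.
V = V_supply · R/ΣR = 9.73 × 0.7403 = 7.203 V.

V ≈ 7.20 V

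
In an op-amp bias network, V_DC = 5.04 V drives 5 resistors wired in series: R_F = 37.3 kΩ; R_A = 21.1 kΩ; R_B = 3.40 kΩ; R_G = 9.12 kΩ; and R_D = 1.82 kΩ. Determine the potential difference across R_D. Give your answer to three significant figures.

V ≈ 0.126 V

Total series resistance ΣR = 37.3 + 21.1 + 3.40 + 9.12 + 1.82 = 72.74 kΩ.
By the voltage-divider rule, V = 5.04 × 1.820/72.74 = 0.1261 V.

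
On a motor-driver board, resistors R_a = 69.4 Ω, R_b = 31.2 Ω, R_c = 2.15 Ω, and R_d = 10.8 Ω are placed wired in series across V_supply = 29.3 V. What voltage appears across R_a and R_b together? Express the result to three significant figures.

Total series resistance ΣR = 69.4 + 31.2 + 2.15 + 10.8 = 113.6 Ω.
R_{R_a..R_b} = 69.4 + 31.2 = 100.6 Ω.
V = V_supply · R/ΣR = 29.3 × 0.8860 = 25.96 V.

V ≈ 26.0 V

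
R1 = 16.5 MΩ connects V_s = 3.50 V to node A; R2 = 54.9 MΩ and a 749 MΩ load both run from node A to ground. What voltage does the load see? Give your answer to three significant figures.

R2 ‖ R_L = (54.9 × 749)/(54.9 + 749) = 51.15 MΩ.
Then V_out = V_s · R2'/(R1 + R2') = 3.50 × 51.15/67.65 = 2.646 V.

V_out ≈ 2.65 V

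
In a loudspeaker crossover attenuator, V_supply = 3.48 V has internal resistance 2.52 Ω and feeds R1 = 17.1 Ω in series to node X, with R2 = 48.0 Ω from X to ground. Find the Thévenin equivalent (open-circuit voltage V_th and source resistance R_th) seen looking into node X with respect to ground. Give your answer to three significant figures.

V_th ≈ 2.47 V, R_th ≈ 13.9 Ω

R1' = 2.52 + 17.1 = 19.62 Ω (source resistance + R1).
Open-circuit (no load on X): V_th = V_supply · R2/(R1' + R2) = 3.48 × 48.0/(19.62 + 48.0) = 2.470 V.
Looking into X with the source shorted: R_th = R1'·R2/(R1'+R2) = 19.62 × 48.0/67.62 = 13.93 Ω.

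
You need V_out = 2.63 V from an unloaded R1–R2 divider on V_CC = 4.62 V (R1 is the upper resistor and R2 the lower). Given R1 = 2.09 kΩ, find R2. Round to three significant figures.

V_out/V_CC = R2/(R1+R2) = 0.5693.
Rearranging, R2 = R1·k/(1−k) = 2.09 × 1.322 = 2.762 kΩ.

R2 ≈ 2.76 kΩ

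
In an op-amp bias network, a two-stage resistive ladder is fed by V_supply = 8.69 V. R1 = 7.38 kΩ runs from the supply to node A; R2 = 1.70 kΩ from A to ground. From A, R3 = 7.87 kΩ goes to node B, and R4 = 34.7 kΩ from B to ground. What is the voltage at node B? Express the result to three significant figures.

Looking into the second stage from A: R3 + R4 = 42.57 kΩ appears in parallel with R2.
R2 ‖ (R3+R4) = 1.635 kΩ.
V_A = 8.69 × 1.635/(7.38 + 1.635) = 1.576 V.
Then the unloaded second divider: V_B = V_A × R4/(R3+R4) = 1.576 × 0.8151 = 1.285 V.

V_B ≈ 1.28 V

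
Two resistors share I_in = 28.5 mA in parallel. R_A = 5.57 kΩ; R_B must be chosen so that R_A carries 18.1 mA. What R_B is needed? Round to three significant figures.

Two-branch current divider: I_A = I_in · R_B/(R_A + R_B).
With f = 0.6351, R_B = R_A · f/(1−f) = 5.57 × 1.740 = 9.694 kΩ.

R_B ≈ 9.69 kΩ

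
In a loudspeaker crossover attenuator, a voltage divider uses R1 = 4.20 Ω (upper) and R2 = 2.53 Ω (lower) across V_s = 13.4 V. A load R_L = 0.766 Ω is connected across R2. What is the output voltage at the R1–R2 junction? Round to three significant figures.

V_out ≈ 1.65 V

R2 ‖ R_L = (2.53 × 0.766)/(2.53 + 0.766) = 0.5880 Ω.
Voltage divider with the loaded lower leg: V_out = 13.4 × 0.5880/(4.20 + 0.5880) = 13.4 × 0.1228 = 1.646 V.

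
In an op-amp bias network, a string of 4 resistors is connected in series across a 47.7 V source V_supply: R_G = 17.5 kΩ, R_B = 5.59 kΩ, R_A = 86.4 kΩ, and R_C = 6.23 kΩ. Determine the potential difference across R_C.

ΣR = 17.5 + 5.59 + 86.4 + 6.23 = 115.7 kΩ.
By the voltage-divider rule, V = 47.7 × 6.230/115.7 = 2.568 V.

V ≈ 2.57 V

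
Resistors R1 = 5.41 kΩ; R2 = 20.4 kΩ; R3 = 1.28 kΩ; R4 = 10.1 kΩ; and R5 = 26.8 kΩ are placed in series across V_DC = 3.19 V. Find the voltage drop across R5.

V ≈ 1.34 V

ΣR = 5.41 + 20.4 + 1.28 + 10.1 + 26.8 = 63.99 kΩ.
V = V_DC · R/ΣR = 3.19 × 0.4188 = 1.336 V.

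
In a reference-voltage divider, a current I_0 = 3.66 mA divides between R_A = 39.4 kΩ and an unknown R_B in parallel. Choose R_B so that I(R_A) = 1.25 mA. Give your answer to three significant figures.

R_B ≈ 20.4 kΩ

In a two-way split, I_A/I_0 = R_B/(R_A + R_B).
With f = 0.3415, R_B = R_A · f/(1−f) = 39.4 × 0.5187 = 20.44 kΩ.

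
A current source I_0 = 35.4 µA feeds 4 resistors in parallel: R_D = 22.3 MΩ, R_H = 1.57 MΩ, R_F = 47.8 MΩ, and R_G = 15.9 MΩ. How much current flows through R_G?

I ≈ 2.91 µA

ΣG = 1/22.3 + 1/1.57 + 1/47.8 + 1/15.9 = 0.7656.
R_G takes the fraction G_k/ΣG = 0.06289/0.7656 = 0.08215, so I = 35.4 × 0.08215 = 2.908 µA.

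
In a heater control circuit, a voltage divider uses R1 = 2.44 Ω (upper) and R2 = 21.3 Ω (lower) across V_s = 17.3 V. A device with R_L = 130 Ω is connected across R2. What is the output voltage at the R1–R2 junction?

R2 ‖ R_L = (21.3 × 130)/(21.3 + 130) = 18.30 Ω.
Then V_out = V_s · R2'/(R1 + R2') = 17.3 × 18.30/20.74 = 15.26 V.

V_out ≈ 15.3 V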